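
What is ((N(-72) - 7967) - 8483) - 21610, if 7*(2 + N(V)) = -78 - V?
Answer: -266440/7 ≈ -38063.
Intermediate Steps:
N(V) = -92/7 - V/7 (N(V) = -2 + (-78 - V)/7 = -2 + (-78/7 - V/7) = -92/7 - V/7)
((N(-72) - 7967) - 8483) - 21610 = (((-92/7 - 1/7*(-72)) - 7967) - 8483) - 21610 = (((-92/7 + 72/7) - 7967) - 8483) - 21610 = ((-20/7 - 7967) - 8483) - 21610 = (-55789/7 - 8483) - 21610 = -115170/7 - 21610 = -266440/7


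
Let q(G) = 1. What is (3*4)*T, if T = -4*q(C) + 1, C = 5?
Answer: -36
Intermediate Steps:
T = -3 (T = -4*1 + 1 = -4 + 1 = -3)
(3*4)*T = (3*4)*(-3) = 12*(-3) = -36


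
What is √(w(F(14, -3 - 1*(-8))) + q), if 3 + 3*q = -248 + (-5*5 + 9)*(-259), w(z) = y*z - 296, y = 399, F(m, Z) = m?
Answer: √59289/3 ≈ 81.164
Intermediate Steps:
w(z) = -296 + 399*z (w(z) = 399*z - 296 = -296 + 399*z)
q = 3893/3 (q = -1 + (-248 + (-5*5 + 9)*(-259))/3 = -1 + (-248 + (-25 + 9)*(-259))/3 = -1 + (-248 - 16*(-259))/3 = -1 + (-248 + 4144)/3 = -1 + (⅓)*3896 = -1 + 3896/3 = 3893/3 ≈ 1297.7)
√(w(F(14, -3 - 1*(-8))) + q) = √((-296 + 399*14) + 3893/3) = √((-296 + 5586) + 3893/3) = √(5290 + 3893/3) = √(19763/3) = √59289/3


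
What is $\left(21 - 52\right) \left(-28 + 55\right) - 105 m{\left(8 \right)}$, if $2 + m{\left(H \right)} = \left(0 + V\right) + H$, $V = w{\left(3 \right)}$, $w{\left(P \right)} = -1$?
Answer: $-1362$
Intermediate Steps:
$V = -1$
$m{\left(H \right)} = -3 + H$ ($m{\left(H \right)} = -2 + \left(\left(0 - 1\right) + H\right) = -2 + \left(-1 + H\right) = -3 + H$)
$\left(21 - 52\right) \left(-28 + 55\right) - 105 m{\left(8 \right)} = \left(21 - 52\right) \left(-28 + 55\right) - 105 \left(-3 + 8\right) = \left(-31\right) 27 - 525 = -837 - 525 = -1362$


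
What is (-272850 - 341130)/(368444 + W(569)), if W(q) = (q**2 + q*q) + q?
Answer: -40932/67769 ≈ -0.60399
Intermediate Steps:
W(q) = q + 2*q**2 (W(q) = (q**2 + q**2) + q = 2*q**2 + q = q + 2*q**2)
(-272850 - 341130)/(368444 + W(569)) = (-272850 - 341130)/(368444 + 569*(1 + 2*569)) = -613980/(368444 + 569*(1 + 1138)) = -613980/(368444 + 569*1139) = -613980/(368444 + 648091) = -613980/1016535 = -613980*1/1016535 = -40932/67769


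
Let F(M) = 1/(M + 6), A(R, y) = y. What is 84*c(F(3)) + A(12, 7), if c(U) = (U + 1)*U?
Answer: 469/27 ≈ 17.370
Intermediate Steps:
F(M) = 1/(6 + M)
c(U) = U*(1 + U) (c(U) = (1 + U)*U = U*(1 + U))
84*c(F(3)) + A(12, 7) = 84*((1 + 1/(6 + 3))/(6 + 3)) + 7 = 84*((1 + 1/9)/9) + 7 = 84*((1 + ⅑)/9) + 7 = 84*((⅑)*(10/9)) + 7 = 84*(10/81) + 7 = 280/27 + 7 = 469/27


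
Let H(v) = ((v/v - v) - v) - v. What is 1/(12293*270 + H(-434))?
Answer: 1/3320413 ≈ 3.0117e-7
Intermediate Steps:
H(v) = 1 - 3*v (H(v) = ((1 - v) - v) - v = (1 - 2*v) - v = 1 - 3*v)
1/(12293*270 + H(-434)) = 1/(12293*270 + (1 - 3*(-434))) = 1/(3319110 + (1 + 1302)) = 1/(3319110 + 1303) = 1/3320413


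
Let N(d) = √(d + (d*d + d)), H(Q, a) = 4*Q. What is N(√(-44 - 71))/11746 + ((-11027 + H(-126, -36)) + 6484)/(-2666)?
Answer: 5047/2666 + 115^(¼)*√(-√115 + 2*I)/11746 ≈ 1.8932 + 0.0009169*I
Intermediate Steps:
N(d) = √(d² + 2*d) (N(d) = √(d + (d² + d)) = √(d + (d + d²)) = √(d² + 2*d))
N(√(-44 - 71))/11746 + ((-11027 + H(-126, -36)) + 6484)/(-2666) = √(√(-44 - 71)*(2 + √(-44 - 71)))/11746 + ((-11027 + 4*(-126)) + 6484)/(-2666) = √(√(-115)*(2 + √(-115)))*(1/11746) + ((-11027 - 504) + 6484)*(-1/2666) = √((I*√115)*(2 + I*√115))*(1/11746) + (-11531 + 6484)*(-1/2666) = √(I*√115*(2 + I*√115))*(1/11746) - 5047*(-1/2666) = (115^(¼)*√(I*(2 + I*√115)))*(1/11746) + 5047/2666 = 115^(¼)*√(I*(2 + I*√115))/11746 + 5047/2666 = 5047/2666 + 115^(¼)*√(I*(2 + I*√115))/11746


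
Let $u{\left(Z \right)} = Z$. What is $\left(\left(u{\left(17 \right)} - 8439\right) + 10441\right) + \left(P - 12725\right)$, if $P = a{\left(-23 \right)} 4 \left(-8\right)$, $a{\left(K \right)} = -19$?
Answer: $-10098$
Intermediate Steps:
$P = 608$ ($P = - 19 \cdot 4 \left(-8\right) = \left(-19\right) \left(-32\right) = 608$)
$\left(\left(u{\left(17 \right)} - 8439\right) + 10441\right) + \left(P - 12725\right) = \left(\left(17 - 8439\right) + 10441\right) + \left(608 - 12725\right) = \left(-8422 + 10441\right) + \left(608 - 12725\right) = 2019 - 12117 = -10098$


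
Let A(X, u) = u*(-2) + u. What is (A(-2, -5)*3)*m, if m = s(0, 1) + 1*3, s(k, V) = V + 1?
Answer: 75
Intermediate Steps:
s(k, V) = 1 + V
m = 5 (m = (1 + 1) + 1*3 = 2 + 3 = 5)
A(X, u) = -u (A(X, u) = -2*u + u = -u)
(A(-2, -5)*3)*m = (-1*(-5)*3)*5 = (5*3)*5 = 15*5 = 75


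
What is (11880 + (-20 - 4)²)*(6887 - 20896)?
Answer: -174496104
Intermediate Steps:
(11880 + (-20 - 4)²)*(6887 - 20896) = (11880 + (-24)²)*(-14009) = (11880 + 576)*(-14009) = 12456*(-14009) = -174496104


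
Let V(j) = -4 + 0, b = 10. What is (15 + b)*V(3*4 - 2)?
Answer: -100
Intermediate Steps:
V(j) = -4
(15 + b)*V(3*4 - 2) = (15 + 10)*(-4) = 25*(-4) = -100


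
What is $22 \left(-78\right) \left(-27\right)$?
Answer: $46332$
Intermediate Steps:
$22 \left(-78\right) \left(-27\right) = \left(-1716\right) \left(-27\right) = 46332$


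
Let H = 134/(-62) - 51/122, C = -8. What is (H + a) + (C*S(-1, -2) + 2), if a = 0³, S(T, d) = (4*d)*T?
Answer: -244239/3782 ≈ -64.579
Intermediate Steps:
S(T, d) = 4*T*d
H = -9755/3782 (H = 134*(-1/62) - 51*1/122 = -67/31 - 51/122 = -9755/3782 ≈ -2.5793)
a = 0
(H + a) + (C*S(-1, -2) + 2) = (-9755/3782 + 0) + (-32*(-1)*(-2) + 2) = -9755/3782 + (-8*8 + 2) = -9755/3782 + (-64 + 2) = -9755/3782 - 62 = -244239/3782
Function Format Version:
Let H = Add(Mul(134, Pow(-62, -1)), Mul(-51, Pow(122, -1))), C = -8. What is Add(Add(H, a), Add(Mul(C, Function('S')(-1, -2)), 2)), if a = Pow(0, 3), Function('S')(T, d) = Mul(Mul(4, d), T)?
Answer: Rational(-244239, 3782) ≈ -64.579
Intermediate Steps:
Function('S')(T, d) = Mul(4, T, d)
H = Rational(-9755, 3782) (H = Add(Mul(134, Rational(-1, 62)), Mul(-51, Rational(1, 122))) = Add(Rational(-67, 31), Rational(-51, 122)) = Rational(-9755, 3782) ≈ -2.5793)
a = 0
Add(Add(H, a), Add(Mul(C, Function('S')(-1, -2)), 2)) = Add(Add(Rational(-9755, 3782), 0), Add(Mul(-8, Mul(4, -1, -2)), 2)) = Add(Rational(-9755, 3782), Add(Mul(-8, 8), 2)) = Add(Rational(-9755, 3782), Add(-64, 2)) = Add(Rational(-9755, 3782), -62) = Rational(-244239, 3782)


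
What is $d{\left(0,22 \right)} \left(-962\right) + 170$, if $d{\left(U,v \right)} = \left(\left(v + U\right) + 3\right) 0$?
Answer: $170$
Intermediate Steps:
$d{\left(U,v \right)} = 0$ ($d{\left(U,v \right)} = \left(\left(U + v\right) + 3\right) 0 = \left(3 + U + v\right) 0 = 0$)
$d{\left(0,22 \right)} \left(-962\right) + 170 = 0 \left(-962\right) + 170 = 0 + 170 = 170$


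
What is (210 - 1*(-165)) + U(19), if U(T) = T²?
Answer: 736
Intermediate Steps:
(210 - 1*(-165)) + U(19) = (210 - 1*(-165)) + 19² = (210 + 165) + 361 = 375 + 361 = 736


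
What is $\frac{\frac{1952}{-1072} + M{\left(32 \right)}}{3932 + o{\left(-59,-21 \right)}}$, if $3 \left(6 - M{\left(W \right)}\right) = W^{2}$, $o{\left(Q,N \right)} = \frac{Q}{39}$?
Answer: $- \frac{880984}{10270363} \approx -0.085779$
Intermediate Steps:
$o{\left(Q,N \right)} = \frac{Q}{39}$ ($o{\left(Q,N \right)} = Q \frac{1}{39} = \frac{Q}{39}$)
$M{\left(W \right)} = 6 - \frac{W^{2}}{3}$
$\frac{\frac{1952}{-1072} + M{\left(32 \right)}}{3932 + o{\left(-59,-21 \right)}} = \frac{\frac{1952}{-1072} + \left(6 - \frac{32^{2}}{3}\right)}{3932 + \frac{1}{39} \left(-59\right)} = \frac{1952 \left(- \frac{1}{1072}\right) + \left(6 - \frac{1024}{3}\right)}{3932 - \frac{59}{39}} = \frac{- \frac{122}{67} + \left(6 - \frac{1024}{3}\right)}{\frac{153289}{39}} = \left(- \frac{122}{67} - \frac{1006}{3}\right) \frac{39}{153289} = \left(- \frac{67768}{201}\right) \frac{39}{153289} = - \frac{880984}{10270363}$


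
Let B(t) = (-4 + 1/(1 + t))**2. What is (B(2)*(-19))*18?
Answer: -4598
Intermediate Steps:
(B(2)*(-19))*18 = (((3 + 4*2)**2/(1 + 2)**2)*(-19))*18 = (((3 + 8)**2/3**2)*(-19))*18 = (((1/9)*11**2)*(-19))*18 = (((1/9)*121)*(-19))*18 = ((121/9)*(-19))*18 = -2299/9*18 = -4598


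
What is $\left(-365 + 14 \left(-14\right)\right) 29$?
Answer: $-16269$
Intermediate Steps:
$\left(-365 + 14 \left(-14\right)\right) 29 = \left(-365 - 196\right) 29 = \left(-561\right) 29 = -16269$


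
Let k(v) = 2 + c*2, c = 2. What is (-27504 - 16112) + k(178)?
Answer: -43610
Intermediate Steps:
k(v) = 6 (k(v) = 2 + 2*2 = 2 + 4 = 6)
(-27504 - 16112) + k(178) = (-27504 - 16112) + 6 = -43616 + 6 = -43610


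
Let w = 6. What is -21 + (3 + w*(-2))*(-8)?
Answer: 51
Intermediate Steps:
-21 + (3 + w*(-2))*(-8) = -21 + (3 + 6*(-2))*(-8) = -21 + (3 - 12)*(-8) = -21 - 9*(-8) = -21 + 72 = 51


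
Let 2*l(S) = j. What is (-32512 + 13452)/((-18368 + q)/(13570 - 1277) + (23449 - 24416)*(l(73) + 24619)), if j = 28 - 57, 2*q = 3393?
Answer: 234304580/292481852261 ≈ 0.00080109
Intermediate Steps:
q = 3393/2 (q = (½)*3393 = 3393/2 ≈ 1696.5)
j = -29
l(S) = -29/2 (l(S) = (½)*(-29) = -29/2)
(-32512 + 13452)/((-18368 + q)/(13570 - 1277) + (23449 - 24416)*(l(73) + 24619)) = (-32512 + 13452)/((-18368 + 3393/2)/(13570 - 1277) + (23449 - 24416)*(-29/2 + 24619)) = -19060/(-33343/2/12293 - 967*49209/2) = -19060/(-33343/2*1/12293 - 47585103/2) = -19060/(-33343/24586 - 47585103/2) = -19060/(-292481852261/12293) = -19060*(-12293/292481852261) = 234304580/292481852261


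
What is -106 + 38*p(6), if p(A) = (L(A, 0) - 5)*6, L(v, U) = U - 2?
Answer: -1702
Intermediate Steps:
L(v, U) = -2 + U
p(A) = -42 (p(A) = ((-2 + 0) - 5)*6 = (-2 - 5)*6 = -7*6 = -42)
-106 + 38*p(6) = -106 + 38*(-42) = -106 - 1596 = -1702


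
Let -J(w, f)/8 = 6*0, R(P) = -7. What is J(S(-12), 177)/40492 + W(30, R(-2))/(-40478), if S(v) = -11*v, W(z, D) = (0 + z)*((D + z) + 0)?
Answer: -345/20239 ≈ -0.017046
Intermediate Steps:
W(z, D) = z*(D + z)
J(w, f) = 0 (J(w, f) = -48*0 = -8*0 = 0)
J(S(-12), 177)/40492 + W(30, R(-2))/(-40478) = 0/40492 + (30*(-7 + 30))/(-40478) = 0*(1/40492) + (30*23)*(-1/40478) = 0 + 690*(-1/40478) = 0 - 345/20239 = -345/20239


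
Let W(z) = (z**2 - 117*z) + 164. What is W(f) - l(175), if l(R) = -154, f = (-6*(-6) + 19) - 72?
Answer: 2596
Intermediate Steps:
f = -17 (f = (36 + 19) - 72 = 55 - 72 = -17)
W(z) = 164 + z**2 - 117*z
W(f) - l(175) = (164 + (-17)**2 - 117*(-17)) - 1*(-154) = (164 + 289 + 1989) + 154 = 2442 + 154 = 2596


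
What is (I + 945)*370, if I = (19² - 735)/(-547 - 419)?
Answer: 168950140/483 ≈ 3.4979e+5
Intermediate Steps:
I = 187/483 (I = (361 - 735)/(-966) = -374*(-1/966) = 187/483 ≈ 0.38716)
(I + 945)*370 = (187/483 + 945)*370 = (456622/483)*370 = 168950140/483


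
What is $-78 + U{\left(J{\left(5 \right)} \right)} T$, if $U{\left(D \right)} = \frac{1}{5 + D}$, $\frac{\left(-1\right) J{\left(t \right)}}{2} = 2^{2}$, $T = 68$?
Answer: $- \frac{302}{3} \approx -100.67$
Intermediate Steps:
$J{\left(t \right)} = -8$ ($J{\left(t \right)} = - 2 \cdot 2^{2} = \left(-2\right) 4 = -8$)
$-78 + U{\left(J{\left(5 \right)} \right)} T = -78 + \frac{1}{5 - 8} \cdot 68 = -78 + \frac{1}{-3} \cdot 68 = -78 - \frac{68}{3} = - \frac{302}{3}$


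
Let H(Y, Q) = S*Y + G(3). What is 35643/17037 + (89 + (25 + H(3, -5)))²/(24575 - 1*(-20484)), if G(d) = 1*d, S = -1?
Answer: 609150263/255890061 ≈ 2.3805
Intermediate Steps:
G(d) = d
H(Y, Q) = 3 - Y (H(Y, Q) = -Y + 3 = 3 - Y)
35643/17037 + (89 + (25 + H(3, -5)))²/(24575 - 1*(-20484)) = 35643/17037 + (89 + (25 + (3 - 1*3)))²/(24575 - 1*(-20484)) = 35643*(1/17037) + (89 + (25 + (3 - 3)))²/(24575 + 20484) = 11881/5679 + (89 + (25 + 0))²/45059 = 11881/5679 + (89 + 25)²*(1/45059) = 11881/5679 + 114²*(1/45059) = 11881/5679 + 12996*(1/45059) = 11881/5679 + 12996/45059 = 609150263/255890061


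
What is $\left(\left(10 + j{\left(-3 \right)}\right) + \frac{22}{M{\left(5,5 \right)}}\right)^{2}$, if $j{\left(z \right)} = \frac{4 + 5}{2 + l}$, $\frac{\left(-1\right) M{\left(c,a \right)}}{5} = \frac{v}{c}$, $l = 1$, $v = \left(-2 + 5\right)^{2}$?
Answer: $\frac{9025}{81} \approx 111.42$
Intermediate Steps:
$v = 9$ ($v = 3^{2} = 9$)
$M{\left(c,a \right)} = - \frac{45}{c}$ ($M{\left(c,a \right)} = - 5 \frac{9}{c} = - \frac{45}{c}$)
$j{\left(z \right)} = 3$ ($j{\left(z \right)} = \frac{4 + 5}{2 + 1} = \frac{9}{3} = 9 \cdot \frac{1}{3} = 3$)
$\left(\left(10 + j{\left(-3 \right)}\right) + \frac{22}{M{\left(5,5 \right)}}\right)^{2} = \left(\left(10 + 3\right) + \frac{22}{\left(-45\right) \frac{1}{5}}\right)^{2} = \left(13 + \frac{22}{\left(-45\right) \frac{1}{5}}\right)^{2} = \left(13 + \frac{22}{-9}\right)^{2} = \left(13 + 22 \left(- \frac{1}{9}\right)\right)^{2} = \left(13 - \frac{22}{9}\right)^{2} = \left(\frac{95}{9}\right)^{2} = \frac{9025}{81}$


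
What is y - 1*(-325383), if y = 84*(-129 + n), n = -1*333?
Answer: 286575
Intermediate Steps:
n = -333
y = -38808 (y = 84*(-129 - 333) = 84*(-462) = -38808)
y - 1*(-325383) = -38808 - 1*(-325383) = -38808 + 325383 = 286575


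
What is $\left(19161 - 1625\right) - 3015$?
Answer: $14521$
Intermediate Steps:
$\left(19161 - 1625\right) - 3015 = 17536 - 3015 = 14521$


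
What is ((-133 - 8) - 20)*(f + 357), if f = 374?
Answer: -117691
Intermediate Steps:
((-133 - 8) - 20)*(f + 357) = ((-133 - 8) - 20)*(374 + 357) = (-141 - 20)*731 = -161*731 = -117691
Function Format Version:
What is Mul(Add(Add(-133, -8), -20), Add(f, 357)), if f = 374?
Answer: -117691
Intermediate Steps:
Mul(Add(Add(-133, -8), -20), Add(f, 357)) = Mul(Add(Add(-133, -8), -20), Add(374, 357)) = Mul(Add(-141, -20), 731) = Mul(-161, 731) = -117691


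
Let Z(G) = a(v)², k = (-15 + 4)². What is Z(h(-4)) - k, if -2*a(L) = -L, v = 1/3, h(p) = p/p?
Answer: -4355/36 ≈ -120.97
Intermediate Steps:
h(p) = 1
v = ⅓ ≈ 0.33333
a(L) = L/2 (a(L) = -(-1)*L/2 = L/2)
k = 121 (k = (-11)² = 121)
Z(G) = 1/36 (Z(G) = ((½)*(⅓))² = (⅙)² = 1/36)
Z(h(-4)) - k = 1/36 - 1*121 = 1/36 - 121 = -4355/36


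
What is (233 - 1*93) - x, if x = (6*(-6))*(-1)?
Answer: 104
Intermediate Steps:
x = 36 (x = -36*(-1) = 36)
(233 - 1*93) - x = (233 - 1*93) - 1*36 = (233 - 93) - 36 = 140 - 36 = 104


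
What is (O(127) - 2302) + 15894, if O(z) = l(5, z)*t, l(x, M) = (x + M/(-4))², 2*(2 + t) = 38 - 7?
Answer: 744067/32 ≈ 23252.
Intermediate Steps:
t = 27/2 (t = -2 + (38 - 7)/2 = -2 + (½)*31 = -2 + 31/2 = 27/2 ≈ 13.500)
l(x, M) = (x - M/4)² (l(x, M) = (x + M*(-¼))² = (x - M/4)²)
O(z) = 27*(-20 + z)²/32 (O(z) = ((z - 4*5)²/16)*(27/2) = ((z - 20)²/16)*(27/2) = ((-20 + z)²/16)*(27/2) = 27*(-20 + z)²/32)
(O(127) - 2302) + 15894 = (27*(-20 + 127)²/32 - 2302) + 15894 = ((27/32)*107² - 2302) + 15894 = ((27/32)*11449 - 2302) + 15894 = (309123/32 - 2302) + 15894 = 235459/32 + 15894 = 744067/32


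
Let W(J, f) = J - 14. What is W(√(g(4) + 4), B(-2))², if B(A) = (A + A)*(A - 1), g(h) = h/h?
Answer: (14 - √5)² ≈ 138.39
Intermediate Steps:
g(h) = 1
B(A) = 2*A*(-1 + A) (B(A) = (2*A)*(-1 + A) = 2*A*(-1 + A))
W(J, f) = -14 + J
W(√(g(4) + 4), B(-2))² = (-14 + √(1 + 4))² = (-14 + √5)²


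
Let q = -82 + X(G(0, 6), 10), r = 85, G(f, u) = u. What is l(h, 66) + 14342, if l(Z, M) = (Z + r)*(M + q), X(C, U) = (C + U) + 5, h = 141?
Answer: 15472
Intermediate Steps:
X(C, U) = 5 + C + U
q = -61 (q = -82 + (5 + 6 + 10) = -82 + 21 = -61)
l(Z, M) = (-61 + M)*(85 + Z) (l(Z, M) = (Z + 85)*(M - 61) = (85 + Z)*(-61 + M) = (-61 + M)*(85 + Z))
l(h, 66) + 14342 = (-5185 - 61*141 + 85*66 + 66*141) + 14342 = (-5185 - 8601 + 5610 + 9306) + 14342 = 1130 + 14342 = 15472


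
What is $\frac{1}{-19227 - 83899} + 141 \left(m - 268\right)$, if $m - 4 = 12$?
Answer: $- \frac{3664273033}{103126} \approx -35532.0$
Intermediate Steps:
$m = 16$ ($m = 4 + 12 = 16$)
$\frac{1}{-19227 - 83899} + 141 \left(m - 268\right) = \frac{1}{-19227 - 83899} + 141 \left(16 - 268\right) = \frac{1}{-103126} + 141 \left(-252\right) = - \frac{1}{103126} - 35532 = - \frac{3664273033}{103126}$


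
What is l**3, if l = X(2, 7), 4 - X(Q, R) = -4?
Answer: 512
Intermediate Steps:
X(Q, R) = 8 (X(Q, R) = 4 - 1*(-4) = 4 + 4 = 8)
l = 8
l**3 = 8**3 = 512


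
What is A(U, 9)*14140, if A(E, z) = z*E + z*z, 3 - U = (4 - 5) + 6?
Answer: 890820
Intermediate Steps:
U = -2 (U = 3 - ((4 - 5) + 6) = 3 - (-1 + 6) = 3 - 1*5 = 3 - 5 = -2)
A(E, z) = z**2 + E*z (A(E, z) = E*z + z**2 = z**2 + E*z)
A(U, 9)*14140 = (9*(-2 + 9))*14140 = (9*7)*14140 = 63*14140 = 890820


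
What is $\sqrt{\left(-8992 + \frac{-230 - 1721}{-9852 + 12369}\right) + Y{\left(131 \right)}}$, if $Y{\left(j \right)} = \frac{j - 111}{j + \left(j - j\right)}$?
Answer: $\frac{5 i \sqrt{39107078604159}}{329727} \approx 94.829 i$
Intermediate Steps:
$Y{\left(j \right)} = \frac{-111 + j}{j}$ ($Y{\left(j \right)} = \frac{-111 + j}{j + 0} = \frac{-111 + j}{j}$)
$\sqrt{\left(-8992 + \frac{-230 - 1721}{-9852 + 12369}\right) + Y{\left(131 \right)}} = \sqrt{\left(-8992 + \frac{-230 - 1721}{-9852 + 12369}\right) + \frac{-111 + 131}{131}} = \sqrt{\left(-8992 - \frac{1951}{2517}\right) + \frac{1}{131} \cdot 20} = \sqrt{\left(-8992 - \frac{1951}{2517}\right) + \frac{20}{131}} = \sqrt{- \frac{22634815}{2517} + \frac{20}{131}} = \sqrt{- \frac{2965110425}{329727}} = \frac{5 i \sqrt{39107078604159}}{329727}$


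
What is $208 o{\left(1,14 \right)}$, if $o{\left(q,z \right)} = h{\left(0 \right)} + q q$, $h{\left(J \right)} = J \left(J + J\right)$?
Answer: $208$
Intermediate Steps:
$h{\left(J \right)} = 2 J^{2}$ ($h{\left(J \right)} = J 2 J = 2 J^{2}$)
$o{\left(q,z \right)} = q^{2}$ ($o{\left(q,z \right)} = 2 \cdot 0^{2} + q q = 2 \cdot 0 + q^{2} = 0 + q^{2} = q^{2}$)
$208 o{\left(1,14 \right)} = 208 \cdot 1^{2} = 208 \cdot 1 = 208$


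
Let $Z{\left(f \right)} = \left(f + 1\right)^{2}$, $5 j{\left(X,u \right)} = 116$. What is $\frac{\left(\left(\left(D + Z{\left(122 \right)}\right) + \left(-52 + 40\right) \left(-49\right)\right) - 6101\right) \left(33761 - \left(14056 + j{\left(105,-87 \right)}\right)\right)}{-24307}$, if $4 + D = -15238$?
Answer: $\frac{553649034}{121535} \approx 4555.5$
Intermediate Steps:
$D = -15242$ ($D = -4 - 15238 = -15242$)
$j{\left(X,u \right)} = \frac{116}{5}$ ($j{\left(X,u \right)} = \frac{1}{5} \cdot 116 = \frac{116}{5}$)
$Z{\left(f \right)} = \left(1 + f\right)^{2}$
$\frac{\left(\left(\left(D + Z{\left(122 \right)}\right) + \left(-52 + 40\right) \left(-49\right)\right) - 6101\right) \left(33761 - \left(14056 + j{\left(105,-87 \right)}\right)\right)}{-24307} = \frac{\left(\left(\left(-15242 + \left(1 + 122\right)^{2}\right) + \left(-52 + 40\right) \left(-49\right)\right) - 6101\right) \left(33761 - \frac{70396}{5}\right)}{-24307} = \left(\left(\left(-15242 + 123^{2}\right) - -588\right) - 6101\right) \left(33761 - \frac{70396}{5}\right) \left(- \frac{1}{24307}\right) = \left(\left(\left(-15242 + 15129\right) + 588\right) - 6101\right) \left(33761 - \frac{70396}{5}\right) \left(- \frac{1}{24307}\right) = \left(\left(-113 + 588\right) - 6101\right) \frac{98409}{5} \left(- \frac{1}{24307}\right) = \left(475 - 6101\right) \frac{98409}{5} \left(- \frac{1}{24307}\right) = \left(-5626\right) \frac{98409}{5} \left(- \frac{1}{24307}\right) = \left(- \frac{553649034}{5}\right) \left(- \frac{1}{24307}\right) = \frac{553649034}{121535}$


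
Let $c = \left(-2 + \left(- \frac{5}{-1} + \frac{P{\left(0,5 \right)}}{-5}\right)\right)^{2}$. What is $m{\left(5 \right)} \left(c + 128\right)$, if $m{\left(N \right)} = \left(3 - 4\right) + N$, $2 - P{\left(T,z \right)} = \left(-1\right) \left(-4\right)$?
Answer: $\frac{13956}{25} \approx 558.24$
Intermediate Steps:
$P{\left(T,z \right)} = -2$ ($P{\left(T,z \right)} = 2 - \left(-1\right) \left(-4\right) = 2 - 4 = -2$)
$m{\left(N \right)} = -1 + N$
$c = \frac{289}{25}$ ($c = \left(-2 - \left(-5 - \frac{2}{5}\right)\right)^{2} = \left(-2 - - \frac{27}{5}\right)^{2} = \left(-2 + \left(5 + \frac{2}{5}\right)\right)^{2} = \left(-2 + \frac{27}{5}\right)^{2} = \left(\frac{17}{5}\right)^{2} = \frac{289}{25} \approx 11.56$)
$m{\left(5 \right)} \left(c + 128\right) = \left(-1 + 5\right) \left(\frac{289}{25} + 128\right) = 4 \cdot \frac{3489}{25} = \frac{13956}{25}$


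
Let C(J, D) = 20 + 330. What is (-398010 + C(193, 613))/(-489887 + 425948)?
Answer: 397660/63939 ≈ 6.2194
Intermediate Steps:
C(J, D) = 350
(-398010 + C(193, 613))/(-489887 + 425948) = (-398010 + 350)/(-489887 + 425948) = -397660/(-63939) = -397660*(-1/63939) = 397660/63939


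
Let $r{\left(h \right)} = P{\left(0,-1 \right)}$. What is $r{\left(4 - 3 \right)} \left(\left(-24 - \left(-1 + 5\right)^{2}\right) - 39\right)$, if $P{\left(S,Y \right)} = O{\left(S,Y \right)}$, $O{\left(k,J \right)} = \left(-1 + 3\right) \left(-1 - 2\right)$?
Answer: $474$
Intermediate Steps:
$O{\left(k,J \right)} = -6$ ($O{\left(k,J \right)} = 2 \left(-3\right) = -6$)
$P{\left(S,Y \right)} = -6$
$r{\left(h \right)} = -6$
$r{\left(4 - 3 \right)} \left(\left(-24 - \left(-1 + 5\right)^{2}\right) - 39\right) = - 6 \left(\left(-24 - \left(-1 + 5\right)^{2}\right) - 39\right) = - 6 \left(\left(-24 - 4^{2}\right) - 39\right) = - 6 \left(\left(-24 - 16\right) - 39\right) = - 6 \left(-40 - 39\right) = \left(-6\right) \left(-79\right) = 474$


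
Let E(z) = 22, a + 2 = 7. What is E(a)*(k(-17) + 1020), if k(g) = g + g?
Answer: 21692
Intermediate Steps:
a = 5 (a = -2 + 7 = 5)
k(g) = 2*g
E(a)*(k(-17) + 1020) = 22*(2*(-17) + 1020) = 22*(-34 + 1020) = 22*986 = 21692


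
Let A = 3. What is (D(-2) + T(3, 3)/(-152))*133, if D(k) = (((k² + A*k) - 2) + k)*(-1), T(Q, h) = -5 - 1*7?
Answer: 1617/2 ≈ 808.50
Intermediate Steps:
T(Q, h) = -12 (T(Q, h) = -5 - 7 = -12)
D(k) = 2 - k² - 4*k (D(k) = (((k² + 3*k) - 2) + k)*(-1) = ((-2 + k² + 3*k) + k)*(-1) = (-2 + k² + 4*k)*(-1) = 2 - k² - 4*k)
(D(-2) + T(3, 3)/(-152))*133 = ((2 - 1*(-2)² - 4*(-2)) - 12/(-152))*133 = ((2 - 1*4 + 8) - 12*(-1/152))*133 = ((2 - 4 + 8) + 3/38)*133 = (6 + 3/38)*133 = (231/38)*133 = 1617/2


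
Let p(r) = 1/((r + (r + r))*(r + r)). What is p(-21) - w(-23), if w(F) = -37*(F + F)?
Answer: -4503491/2646 ≈ -1702.0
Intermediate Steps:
w(F) = -74*F
p(r) = 1/(6*r²) (p(r) = 1/((r + 2*r)*(2*r)) = 1/((3*r)*(2*r)) = 1/(6*r²))
p(-21) - w(-23) = (⅙)/(-21)² - (-74)*(-23) = (⅙)*(1/441) - 1*1702 = 1/2646 - 1702 = -4503491/2646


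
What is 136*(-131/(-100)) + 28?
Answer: 5154/25 ≈ 206.16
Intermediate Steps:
136*(-131/(-100)) + 28 = 136*(-131*(-1/100)) + 28 = 136*(131/100) + 28 = 4454/25 + 28 = 5154/25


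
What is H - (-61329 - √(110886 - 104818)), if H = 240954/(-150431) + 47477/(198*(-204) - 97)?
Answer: 373525821749618/6090800759 + 2*√1517 ≈ 61404.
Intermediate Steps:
H = -16897999093/6090800759 (H = 240954*(-1/150431) + 47477/(-40392 - 97) = -240954/150431 + 47477/(-40489) = -240954/150431 + 47477*(-1/40489) = -240954/150431 - 47477/40489 = -16897999093/6090800759 ≈ -2.7743)
H - (-61329 - √(110886 - 104818)) = -16897999093/6090800759 - (-61329 - √(110886 - 104818)) = -16897999093/6090800759 - (-61329 - √6068) = -16897999093/6090800759 - (-61329 - 2*√1517) = -16897999093/6090800759 + (61329 + 2*√1517) = 373525821749618/6090800759 + 2*√1517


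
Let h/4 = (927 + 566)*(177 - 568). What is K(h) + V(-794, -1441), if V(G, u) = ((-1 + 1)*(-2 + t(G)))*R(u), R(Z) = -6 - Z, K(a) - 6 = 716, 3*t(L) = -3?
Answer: 722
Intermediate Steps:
t(L) = -1 (t(L) = (⅓)*(-3) = -1)
h = -2335052 (h = 4*((927 + 566)*(177 - 568)) = 4*(1493*(-391)) = 4*(-583763) = -2335052)
K(a) = 722 (K(a) = 6 + 716 = 722)
V(G, u) = 0 (V(G, u) = ((-1 + 1)*(-2 - 1))*(-6 - u) = (0*(-3))*(-6 - u) = 0*(-6 - u) = 0)
K(h) + V(-794, -1441) = 722 + 0 = 722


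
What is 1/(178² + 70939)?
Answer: 1/102623 ≈ 9.7444e-6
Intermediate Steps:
1/(178² + 70939) = 1/(31684 + 70939) = 1/102623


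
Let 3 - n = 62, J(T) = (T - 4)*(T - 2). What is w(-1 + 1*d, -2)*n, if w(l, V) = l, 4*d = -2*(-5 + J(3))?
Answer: -118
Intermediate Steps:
J(T) = (-4 + T)*(-2 + T)
n = -59 (n = 3 - 1*62 = 3 - 62 = -59)
d = 3 (d = (-2*(-5 + (8 + 3² - 6*3)))/4 = (-2*(-5 + (8 + 9 - 18)))/4 = (-2*(-5 - 1))/4 = (-2*(-6))/4 = (¼)*12 = 3)
w(-1 + 1*d, -2)*n = (-1 + 1*3)*(-59) = (-1 + 3)*(-59) = 2*(-59) = -118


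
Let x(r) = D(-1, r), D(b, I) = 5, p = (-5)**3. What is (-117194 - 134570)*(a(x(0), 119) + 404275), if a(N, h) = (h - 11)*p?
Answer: -98383077100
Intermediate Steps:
p = -125
x(r) = 5
a(N, h) = 1375 - 125*h (a(N, h) = (h - 11)*(-125) = (-11 + h)*(-125) = 1375 - 125*h)
(-117194 - 134570)*(a(x(0), 119) + 404275) = (-117194 - 134570)*((1375 - 125*119) + 404275) = -251764*((1375 - 14875) + 404275) = -251764*(-13500 + 404275) = -251764*390775 = -98383077100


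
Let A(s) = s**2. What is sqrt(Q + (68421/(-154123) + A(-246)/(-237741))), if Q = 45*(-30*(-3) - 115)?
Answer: 6*I*sqrt(4664661662999080295378)/12213785381 ≈ 33.551*I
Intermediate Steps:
Q = -1125 (Q = 45*(90 - 115) = 45*(-25) = -1125)
sqrt(Q + (68421/(-154123) + A(-246)/(-237741))) = sqrt(-1125 + (68421/(-154123) + (-246)**2/(-237741))) = sqrt(-1125 + (68421*(-1/154123) + 60516*(-1/237741))) = sqrt(-1125 + (-68421/154123 - 20172/79247)) = sqrt(-1125 - 8531128143/12213785381) = sqrt(-13749039681768/12213785381) = 6*I*sqrt(4664661662999080295378)/12213785381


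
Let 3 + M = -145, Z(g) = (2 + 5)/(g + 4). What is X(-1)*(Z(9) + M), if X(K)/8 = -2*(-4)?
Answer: -122688/13 ≈ -9437.5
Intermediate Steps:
Z(g) = 7/(4 + g)
M = -148 (M = -3 - 145 = -148)
X(K) = 64 (X(K) = 8*(-2*(-4)) = 8*8 = 64)
X(-1)*(Z(9) + M) = 64*(7/(4 + 9) - 148) = 64*(7/13 - 148) = 64*(-1917/13) = -122688/13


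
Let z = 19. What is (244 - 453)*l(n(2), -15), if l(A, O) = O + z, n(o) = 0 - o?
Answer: -836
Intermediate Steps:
n(o) = -o
l(A, O) = 19 + O (l(A, O) = O + 19 = 19 + O)
(244 - 453)*l(n(2), -15) = (244 - 453)*(19 - 15) = -209*4 = -836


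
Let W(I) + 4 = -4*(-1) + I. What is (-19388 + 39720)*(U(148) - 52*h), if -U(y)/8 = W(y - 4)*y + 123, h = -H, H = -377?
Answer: -3885119888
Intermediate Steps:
h = 377 (h = -1*(-377) = 377)
W(I) = I (W(I) = -4 + (-4*(-1) + I) = -4 + (4 + I) = I)
U(y) = -984 - 8*y*(-4 + y) (U(y) = -8*((y - 4)*y + 123) = -8*((-4 + y)*y + 123) = -8*(y*(-4 + y) + 123) = -8*(123 + y*(-4 + y)) = -984 - 8*y*(-4 + y))
(-19388 + 39720)*(U(148) - 52*h) = (-19388 + 39720)*((-984 - 8*148*(-4 + 148)) - 52*377) = 20332*((-984 - 8*148*144) - 19604) = 20332*((-984 - 170496) - 19604) = 20332*(-171480 - 19604) = 20332*(-191084) = -3885119888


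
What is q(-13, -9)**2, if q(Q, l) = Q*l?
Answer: 13689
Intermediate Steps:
q(-13, -9)**2 = (-13*(-9))**2 = 117**2 = 13689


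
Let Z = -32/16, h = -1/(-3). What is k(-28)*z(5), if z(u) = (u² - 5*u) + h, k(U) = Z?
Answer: -⅔ ≈ -0.66667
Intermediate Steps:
h = ⅓ (h = -1*(-⅓) = ⅓ ≈ 0.33333)
Z = -2 (Z = -32*1/16 = -2)
k(U) = -2
z(u) = ⅓ + u² - 5*u (z(u) = (u² - 5*u) + ⅓ = ⅓ + u² - 5*u)
k(-28)*z(5) = -2*(⅓ + 5² - 5*5) = -2*(⅓ + 25 - 25) = -2*⅓ = -⅔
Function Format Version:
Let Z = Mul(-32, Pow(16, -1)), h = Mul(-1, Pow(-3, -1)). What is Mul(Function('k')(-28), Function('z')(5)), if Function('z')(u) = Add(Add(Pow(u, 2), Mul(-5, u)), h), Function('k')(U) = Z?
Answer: Rational(-2, 3) ≈ -0.66667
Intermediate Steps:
h = Rational(1, 3) (h = Mul(-1, Rational(-1, 3)) = Rational(1, 3) ≈ 0.33333)
Z = -2 (Z = Mul(-32, Rational(1, 16)) = -2)
Function('k')(U) = -2
Function('z')(u) = Add(Rational(1, 3), Pow(u, 2), Mul(-5, u)) (Function('z')(u) = Add(Add(Pow(u, 2), Mul(-5, u)), Rational(1, 3)) = Add(Rational(1, 3), Pow(u, 2), Mul(-5, u)))
Mul(Function('k')(-28), Function('z')(5)) = Mul(-2, Add(Rational(1, 3), Pow(5, 2), Mul(-5, 5))) = Mul(-2, Add(Rational(1, 3), 25, -25)) = Mul(-2, Rational(1, 3)) = Rational(-2, 3)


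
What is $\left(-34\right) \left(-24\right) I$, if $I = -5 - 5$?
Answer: $-8160$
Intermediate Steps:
$I = -10$ ($I = -5 - 5 = -10$)
$\left(-34\right) \left(-24\right) I = \left(-34\right) \left(-24\right) \left(-10\right) = 816 \left(-10\right) = -8160$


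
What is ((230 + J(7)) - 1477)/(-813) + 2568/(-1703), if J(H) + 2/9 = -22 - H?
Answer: 770602/12460851 ≈ 0.061842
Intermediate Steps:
J(H) = -200/9 - H (J(H) = -2/9 + (-22 - H) = -200/9 - H)
((230 + J(7)) - 1477)/(-813) + 2568/(-1703) = ((230 + (-200/9 - 1*7)) - 1477)/(-813) + 2568/(-1703) = ((230 + (-200/9 - 7)) - 1477)*(-1/813) + 2568*(-1/1703) = ((230 - 263/9) - 1477)*(-1/813) - 2568/1703 = (1807/9 - 1477)*(-1/813) - 2568/1703 = -11486/9*(-1/813) - 2568/1703 = 11486/7317 - 2568/1703 = 770602/12460851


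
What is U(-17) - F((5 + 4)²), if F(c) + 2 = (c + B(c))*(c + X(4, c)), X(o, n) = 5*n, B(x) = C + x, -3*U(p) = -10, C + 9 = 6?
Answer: -231806/3 ≈ -77269.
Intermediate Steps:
C = -3 (C = -9 + 6 = -3)
U(p) = 10/3 (U(p) = -⅓*(-10) = 10/3)
B(x) = -3 + x
F(c) = -2 + 6*c*(-3 + 2*c) (F(c) = -2 + (c + (-3 + c))*(c + 5*c) = -2 + (-3 + 2*c)*(6*c) = -2 + 6*c*(-3 + 2*c))
U(-17) - F((5 + 4)²) = 10/3 - (-2 - 18*(5 + 4)² + 12*((5 + 4)²)²) = 10/3 - (-2 - 18*9² + 12*(9²)²) = 10/3 - (-2 - 18*81 + 12*81²) = 10/3 - (-2 - 1458 + 12*6561) = 10/3 - (-2 - 1458 + 78732) = 10/3 - 1*77272 = 10/3 - 77272 = -231806/3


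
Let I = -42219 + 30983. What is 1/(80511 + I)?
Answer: 1/69275 ≈ 1.4435e-5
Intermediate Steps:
I = -11236
1/(80511 + I) = 1/(80511 - 11236) = 1/69275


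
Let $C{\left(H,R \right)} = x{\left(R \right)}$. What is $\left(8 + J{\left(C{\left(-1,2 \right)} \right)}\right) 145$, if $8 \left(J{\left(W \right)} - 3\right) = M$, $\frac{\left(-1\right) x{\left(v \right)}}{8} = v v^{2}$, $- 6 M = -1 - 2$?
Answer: $\frac{25665}{16} \approx 1604.1$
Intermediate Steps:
$M = \frac{1}{2}$ ($M = - \frac{-1 - 2}{6} = \left(- \frac{1}{6}\right) \left(-3\right) = \frac{1}{2} \approx 0.5$)
$x{\left(v \right)} = - 8 v^{3}$ ($x{\left(v \right)} = - 8 v v^{2} = - 8 v^{3}$)
$C{\left(H,R \right)} = - 8 R^{3}$
$J{\left(W \right)} = \frac{49}{16}$ ($J{\left(W \right)} = 3 + \frac{1}{8} \cdot \frac{1}{2} = 3 + \frac{1}{16} = \frac{49}{16}$)
$\left(8 + J{\left(C{\left(-1,2 \right)} \right)}\right) 145 = \left(8 + \frac{49}{16}\right) 145 = \frac{177}{16} \cdot 145 = \frac{25665}{16}$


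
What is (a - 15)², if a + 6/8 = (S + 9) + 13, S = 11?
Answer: 4761/16 ≈ 297.56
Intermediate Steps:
a = 129/4 (a = -¾ + ((11 + 9) + 13) = -¾ + (20 + 13) = -¾ + 33 = 129/4 ≈ 32.250)
(a - 15)² = (129/4 - 15)² = (69/4)² = 4761/16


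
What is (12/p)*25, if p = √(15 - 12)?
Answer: 100*√3 ≈ 173.21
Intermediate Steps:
p = √3 ≈ 1.7320
(12/p)*25 = (12/(√3))*25 = (12*(√3/3))*25 = (4*√3)*25 = 100*√3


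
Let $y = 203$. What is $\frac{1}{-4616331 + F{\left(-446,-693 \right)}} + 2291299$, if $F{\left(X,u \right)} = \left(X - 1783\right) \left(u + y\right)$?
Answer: $\frac{8074814923178}{3524121} \approx 2.2913 \cdot 10^{6}$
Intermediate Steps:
$F{\left(X,u \right)} = \left(-1783 + X\right) \left(203 + u\right)$ ($F{\left(X,u \right)} = \left(X - 1783\right) \left(u + 203\right) = \left(-1783 + X\right) \left(203 + u\right)$)
$\frac{1}{-4616331 + F{\left(-446,-693 \right)}} + 2291299 = \frac{1}{-4616331 - -1092210} + 2291299 = \frac{1}{-4616331 + \left(-361949 + 1235619 - 90538 + 309078\right)} + 2291299 = \frac{1}{-4616331 + 1092210} + 2291299 = \frac{1}{-3524121} + 2291299 = - \frac{1}{3524121} + 2291299 = \frac{8074814923178}{3524121}$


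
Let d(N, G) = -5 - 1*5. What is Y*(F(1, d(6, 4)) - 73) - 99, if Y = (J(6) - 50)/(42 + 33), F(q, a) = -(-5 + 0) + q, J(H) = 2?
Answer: -1403/25 ≈ -56.120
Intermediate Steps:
d(N, G) = -10 (d(N, G) = -5 - 5 = -10)
F(q, a) = 5 + q (F(q, a) = -1*(-5) + q = 5 + q)
Y = -16/25 (Y = (2 - 50)/(42 + 33) = -48/75 = -48*1/75 = -16/25 ≈ -0.64000)
Y*(F(1, d(6, 4)) - 73) - 99 = -16*((5 + 1) - 73)/25 - 99 = -16*(6 - 73)/25 - 99 = -16/25*(-67) - 99 = 1072/25 - 99 = -1403/25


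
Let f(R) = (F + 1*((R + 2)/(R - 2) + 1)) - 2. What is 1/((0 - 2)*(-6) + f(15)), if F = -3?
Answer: 13/121 ≈ 0.10744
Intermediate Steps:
f(R) = -4 + (2 + R)/(-2 + R) (f(R) = (-3 + 1*((R + 2)/(R - 2) + 1)) - 2 = (-3 + 1*((2 + R)/(-2 + R) + 1)) - 2 = (-3 + 1*(1 + (2 + R)/(-2 + R))) - 2 = (-3 + (1 + (2 + R)/(-2 + R))) - 2 = (-2 + (2 + R)/(-2 + R)) - 2 = -4 + (2 + R)/(-2 + R))
1/((0 - 2)*(-6) + f(15)) = 1/((0 - 2)*(-6) + (10 - 3*15)/(-2 + 15)) = 1/(-2*(-6) + (10 - 45)/13) = 1/(12 + (1/13)*(-35)) = 1/(12 - 35/13) = 1/(121/13) = 13/121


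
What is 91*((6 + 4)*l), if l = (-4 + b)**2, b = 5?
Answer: 910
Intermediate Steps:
l = 1 (l = (-4 + 5)**2 = 1**2 = 1)
91*((6 + 4)*l) = 91*((6 + 4)*1) = 91*(10*1) = 91*10 = 910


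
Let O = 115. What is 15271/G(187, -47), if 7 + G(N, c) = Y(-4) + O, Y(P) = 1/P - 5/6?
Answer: 183252/1283 ≈ 142.83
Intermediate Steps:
Y(P) = -⅚ + 1/P (Y(P) = 1/P - 5*⅙ = 1/P - ⅚ = -⅚ + 1/P)
G(N, c) = 1283/12 (G(N, c) = -7 + ((-⅚ + 1/(-4)) + 115) = -7 + ((-⅚ - ¼) + 115) = -7 + (-13/12 + 115) = -7 + 1367/12 = 1283/12)
15271/G(187, -47) = 15271/(1283/12) = 15271*(12/1283) = 183252/1283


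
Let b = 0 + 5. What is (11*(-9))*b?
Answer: -495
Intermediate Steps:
b = 5
(11*(-9))*b = (11*(-9))*5 = -99*5 = -495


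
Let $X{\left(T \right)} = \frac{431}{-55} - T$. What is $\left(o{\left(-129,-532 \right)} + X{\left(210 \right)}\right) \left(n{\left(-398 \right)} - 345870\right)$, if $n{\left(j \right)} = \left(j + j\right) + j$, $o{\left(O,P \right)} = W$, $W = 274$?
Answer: $- \frac{1072080696}{55} \approx -1.9492 \cdot 10^{7}$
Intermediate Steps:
$o{\left(O,P \right)} = 274$
$n{\left(j \right)} = 3 j$ ($n{\left(j \right)} = 2 j + j = 3 j$)
$X{\left(T \right)} = - \frac{431}{55} - T$ ($X{\left(T \right)} = 431 \left(- \frac{1}{55}\right) - T = - \frac{431}{55} - T$)
$\left(o{\left(-129,-532 \right)} + X{\left(210 \right)}\right) \left(n{\left(-398 \right)} - 345870\right) = \left(274 - \frac{11981}{55}\right) \left(3 \left(-398\right) - 345870\right) = \left(274 - \frac{11981}{55}\right) \left(-1194 - 345870\right) = \left(274 - \frac{11981}{55}\right) \left(-347064\right) = \frac{3089}{55} \left(-347064\right) = - \frac{1072080696}{55}$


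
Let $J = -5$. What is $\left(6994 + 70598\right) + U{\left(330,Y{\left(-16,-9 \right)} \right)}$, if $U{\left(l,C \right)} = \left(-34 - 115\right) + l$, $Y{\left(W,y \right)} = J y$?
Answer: $77773$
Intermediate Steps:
$Y{\left(W,y \right)} = - 5 y$
$U{\left(l,C \right)} = -149 + l$
$\left(6994 + 70598\right) + U{\left(330,Y{\left(-16,-9 \right)} \right)} = \left(6994 + 70598\right) + \left(-149 + 330\right) = 77592 + 181 = 77773$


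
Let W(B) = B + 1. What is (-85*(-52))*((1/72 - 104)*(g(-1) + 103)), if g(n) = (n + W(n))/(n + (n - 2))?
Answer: -3416804755/72 ≈ -4.7456e+7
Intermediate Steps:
W(B) = 1 + B
g(n) = (1 + 2*n)/(-2 + 2*n) (g(n) = (n + (1 + n))/(n + (n - 2)) = (1 + 2*n)/(n + (-2 + n)) = (1 + 2*n)/(-2 + 2*n))
(-85*(-52))*((1/72 - 104)*(g(-1) + 103)) = (-85*(-52))*((1/72 - 104)*((½ - 1)/(-1 - 1) + 103)) = 4420*((1/72 - 104)*(-½/(-2) + 103)) = 4420*(-7487*(-½*(-½) + 103)/72) = 4420*(-7487*(¼ + 103)/72) = 4420*(-7487/72*413/4) = 4420*(-3092131/288) = -3416804755/72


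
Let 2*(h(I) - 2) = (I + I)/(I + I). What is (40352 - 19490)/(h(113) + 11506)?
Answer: 41724/23017 ≈ 1.8127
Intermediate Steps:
h(I) = 5/2 (h(I) = 2 + ((I + I)/(I + I))/2 = 2 + ((2*I)/((2*I)))/2 = 2 + ((2*I)*(1/(2*I)))/2 = 2 + (½)*1 = 2 + ½ = 5/2)
(40352 - 19490)/(h(113) + 11506) = (40352 - 19490)/(5/2 + 11506) = 20862/(23017/2) = 20862*(2/23017) = 41724/23017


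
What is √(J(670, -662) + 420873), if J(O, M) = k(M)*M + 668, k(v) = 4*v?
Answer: 3*√241613 ≈ 1474.6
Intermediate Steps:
J(O, M) = 668 + 4*M² (J(O, M) = (4*M)*M + 668 = 4*M² + 668 = 668 + 4*M²)
√(J(670, -662) + 420873) = √((668 + 4*(-662)²) + 420873) = √((668 + 4*438244) + 420873) = √((668 + 1752976) + 420873) = √(1753644 + 420873) = √2174517 = 3*√241613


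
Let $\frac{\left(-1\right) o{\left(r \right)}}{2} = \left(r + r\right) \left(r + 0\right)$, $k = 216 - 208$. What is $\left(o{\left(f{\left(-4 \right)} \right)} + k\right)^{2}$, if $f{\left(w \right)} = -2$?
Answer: $64$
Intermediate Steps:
$k = 8$
$o{\left(r \right)} = - 4 r^{2}$ ($o{\left(r \right)} = - 2 \left(r + r\right) \left(r + 0\right) = - 2 \cdot 2 r r = - 2 \cdot 2 r^{2} = - 4 r^{2}$)
$\left(o{\left(f{\left(-4 \right)} \right)} + k\right)^{2} = \left(- 4 \left(-2\right)^{2} + 8\right)^{2} = \left(\left(-4\right) 4 + 8\right)^{2} = \left(-16 + 8\right)^{2} = \left(-8\right)^{2} = 64$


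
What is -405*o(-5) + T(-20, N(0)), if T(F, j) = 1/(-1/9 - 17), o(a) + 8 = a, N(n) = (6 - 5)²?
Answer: 810801/154 ≈ 5264.9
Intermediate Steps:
N(n) = 1 (N(n) = 1² = 1)
o(a) = -8 + a
T(F, j) = -9/154 (T(F, j) = 1/(-1*⅑ - 17) = 1/(-⅑ - 17) = 1/(-154/9) = -9/154)
-405*o(-5) + T(-20, N(0)) = -405*(-8 - 5) - 9/154 = -405*(-13) - 9/154 = 5265 - 9/154 = 810801/154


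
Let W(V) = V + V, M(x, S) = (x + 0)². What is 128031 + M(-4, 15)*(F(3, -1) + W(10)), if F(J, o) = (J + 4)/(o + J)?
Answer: 128407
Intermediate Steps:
M(x, S) = x²
W(V) = 2*V
F(J, o) = (4 + J)/(J + o)
128031 + M(-4, 15)*(F(3, -1) + W(10)) = 128031 + (-4)²*((4 + 3)/(3 - 1) + 2*10) = 128031 + 16*(7/2 + 20) = 128031 + 16*(47/2) = 128031 + 376 = 128407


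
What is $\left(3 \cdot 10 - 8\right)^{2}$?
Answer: $484$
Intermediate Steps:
$\left(3 \cdot 10 - 8\right)^{2} = \left(30 - 8\right)^{2} = 22^{2} = 484$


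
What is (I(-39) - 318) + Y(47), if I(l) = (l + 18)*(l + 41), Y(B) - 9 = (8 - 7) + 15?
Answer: -335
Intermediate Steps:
Y(B) = 25 (Y(B) = 9 + ((8 - 7) + 15) = 9 + (1 + 15) = 9 + 16 = 25)
I(l) = (18 + l)*(41 + l)
(I(-39) - 318) + Y(47) = ((738 + (-39)**2 + 59*(-39)) - 318) + 25 = ((738 + 1521 - 2301) - 318) + 25 = (-42 - 318) + 25 = -360 + 25 = -335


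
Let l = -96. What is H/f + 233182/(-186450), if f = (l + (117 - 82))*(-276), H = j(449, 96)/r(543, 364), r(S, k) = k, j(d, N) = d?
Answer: -238154411213/190437046800 ≈ -1.2506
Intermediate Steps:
H = 449/364 ≈ 1.2335
f = 16836 (f = (-96 + (117 - 82))*(-276) = (-96 + 35)*(-276) = -61*(-276) = 16836)
H/f + 233182/(-186450) = (449/364)/16836 + 233182/(-186450) = (449/364)*(1/16836) + 233182*(-1/186450) = 449/6128304 - 116591/93225 = -238154411213/190437046800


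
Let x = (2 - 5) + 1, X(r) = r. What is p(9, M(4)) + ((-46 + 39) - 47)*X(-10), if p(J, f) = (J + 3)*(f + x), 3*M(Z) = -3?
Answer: 504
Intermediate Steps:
x = -2 (x = -3 + 1 = -2)
M(Z) = -1 (M(Z) = (1/3)*(-3) = -1)
p(J, f) = (-2 + f)*(3 + J) (p(J, f) = (J + 3)*(f - 2) = (3 + J)*(-2 + f) = (-2 + f)*(3 + J))
p(9, M(4)) + ((-46 + 39) - 47)*X(-10) = (-6 - 2*9 + 3*(-1) + 9*(-1)) + ((-46 + 39) - 47)*(-10) = (-6 - 18 - 3 - 9) + (-7 - 47)*(-10) = -36 - 54*(-10) = -36 + 540 = 504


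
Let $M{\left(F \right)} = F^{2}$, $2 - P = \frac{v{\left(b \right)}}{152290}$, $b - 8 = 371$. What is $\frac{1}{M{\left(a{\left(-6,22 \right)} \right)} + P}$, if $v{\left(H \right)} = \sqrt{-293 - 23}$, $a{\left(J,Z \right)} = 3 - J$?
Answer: $\frac{481239065075}{39942842401304} + \frac{76145 i \sqrt{79}}{39942842401304} \approx 0.012048 + 1.6944 \cdot 10^{-8} i$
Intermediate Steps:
$b = 379$ ($b = 8 + 371 = 379$)
$v{\left(H \right)} = 2 i \sqrt{79}$ ($v{\left(H \right)} = \sqrt{-316} = 2 i \sqrt{79}$)
$P = 2 - \frac{i \sqrt{79}}{76145}$ ($P = 2 - \frac{2 i \sqrt{79}}{152290} = 2 - 2 i \sqrt{79} \cdot \frac{1}{152290} = 2 - \frac{i \sqrt{79}}{76145} \approx 2.0 - 0.00011673 i$)
$\frac{1}{M{\left(a{\left(-6,22 \right)} \right)} + P} = \frac{1}{\left(3 - -6\right)^{2} + \left(2 - \frac{i \sqrt{79}}{76145}\right)} = \frac{1}{\left(3 + 6\right)^{2} + \left(2 - \frac{i \sqrt{79}}{76145}\right)} = \frac{1}{9^{2} + \left(2 - \frac{i \sqrt{79}}{76145}\right)} = \frac{1}{81 + \left(2 - \frac{i \sqrt{79}}{76145}\right)} = \frac{1}{83 - \frac{i \sqrt{79}}{76145}}$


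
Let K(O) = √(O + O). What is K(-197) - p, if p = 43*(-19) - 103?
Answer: 920 + I*√394 ≈ 920.0 + 19.849*I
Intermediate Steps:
K(O) = √2*√O (K(O) = √(2*O) = √2*√O)
p = -920 (p = -817 - 103 = -920)
K(-197) - p = √2*√(-197) - 1*(-920) = √2*(I*√197) + 920 = I*√394 + 920 = 920 + I*√394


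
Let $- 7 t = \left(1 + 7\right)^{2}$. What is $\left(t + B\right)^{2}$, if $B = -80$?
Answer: $\frac{389376}{49} \approx 7946.4$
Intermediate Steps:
$t = - \frac{64}{7}$ ($t = - \frac{\left(1 + 7\right)^{2}}{7} = - \frac{8^{2}}{7} = \left(- \frac{1}{7}\right) 64 = - \frac{64}{7} \approx -9.1429$)
$\left(t + B\right)^{2} = \left(- \frac{64}{7} - 80\right)^{2} = \left(- \frac{624}{7}\right)^{2} = \frac{389376}{49}$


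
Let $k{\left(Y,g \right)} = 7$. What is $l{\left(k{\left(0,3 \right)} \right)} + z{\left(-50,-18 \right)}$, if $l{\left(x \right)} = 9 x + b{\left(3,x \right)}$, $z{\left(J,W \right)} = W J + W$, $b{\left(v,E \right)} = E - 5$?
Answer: $947$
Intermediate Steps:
$b{\left(v,E \right)} = -5 + E$
$z{\left(J,W \right)} = W + J W$ ($z{\left(J,W \right)} = J W + W = W + J W$)
$l{\left(x \right)} = -5 + 10 x$ ($l{\left(x \right)} = 9 x + \left(-5 + x\right) = -5 + 10 x$)
$l{\left(k{\left(0,3 \right)} \right)} + z{\left(-50,-18 \right)} = \left(-5 + 10 \cdot 7\right) - 18 \left(1 - 50\right) = \left(-5 + 70\right) - -882 = 65 + 882 = 947$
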